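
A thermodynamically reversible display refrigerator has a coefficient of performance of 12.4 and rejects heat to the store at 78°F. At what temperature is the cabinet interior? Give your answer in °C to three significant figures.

3.26 °C

For a Carnot refrigerator COP_R = T_C/(T_H − T_C), so T_C = COP·T_H/(1 + COP).
With T_H = 298.71 K, T_C = 12.4 × 298.71/13.40 = 276.41 K.
Converting, 276.41 K = 3.26°C.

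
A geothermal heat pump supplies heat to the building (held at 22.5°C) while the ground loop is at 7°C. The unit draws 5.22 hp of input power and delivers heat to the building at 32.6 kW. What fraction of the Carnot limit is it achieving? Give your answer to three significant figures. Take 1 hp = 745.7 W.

0.439

Converting, Q̇_H = 32.60 kW = 43.72 hp, so COP_actual = Q̇_H/Ẇ = 43.72/5.220 = 8.375.
In absolute terms T_C = 280.15 K and T_H = 295.65 K, so ΔT = 15.50 K.
COP_Carnot = T_H/ΔT = 295.65/15.50 = 19.07.
η_II = COP_actual/COP_Carnot = 8.375/19.07 = 0.4391.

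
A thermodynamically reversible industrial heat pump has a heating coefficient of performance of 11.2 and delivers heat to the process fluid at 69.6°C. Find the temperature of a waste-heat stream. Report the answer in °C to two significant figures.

COP_HP = T_H/(T_H − T_C) gives T_H − T_C = T_H/COP.
With T_H = 342.75 K, T_C = 342.75 × (1 − 1/11.2) = 312.15 K.
Converting, 312.15 K = 39.00°C.

39 °C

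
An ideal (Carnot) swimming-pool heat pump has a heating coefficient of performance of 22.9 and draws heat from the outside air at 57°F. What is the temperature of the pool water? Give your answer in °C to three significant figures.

COP_HP = T_H/(T_H − T_C) rearranges to T_H = COP·T_C/(COP − 1).
With T_C = 287.04 K, T_H = 22.9 × 287.04/21.90 = 300.15 K.
Converting, 300.15 K = 27.00°C.

27.0 °C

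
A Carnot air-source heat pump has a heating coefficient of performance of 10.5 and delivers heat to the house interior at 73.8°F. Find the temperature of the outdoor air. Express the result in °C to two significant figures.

-5.0 °C

COP_HP = T_H/(T_H − T_C) gives T_H − T_C = T_H/COP.
With T_H = 296.37 K, T_C = 296.37 × (1 − 1/10.5) = 268.15 K.
Converting, 268.15 K = -5.00°C.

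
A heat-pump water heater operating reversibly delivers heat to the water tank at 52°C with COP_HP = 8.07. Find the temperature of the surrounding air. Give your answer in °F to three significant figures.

53.1 °F

COP_HP = T_H/(T_H − T_C) gives T_H − T_C = T_H/COP.
With T_H = 325.15 K, T_C = 325.15 × (1 − 1/8.07) = 284.86 K.
Converting, 284.86 K = 53.08°F.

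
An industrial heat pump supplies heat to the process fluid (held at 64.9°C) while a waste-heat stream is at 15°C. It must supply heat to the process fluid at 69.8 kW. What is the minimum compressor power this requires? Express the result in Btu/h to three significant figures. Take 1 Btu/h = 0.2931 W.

35200 Btu/h

In absolute terms T_C = 288.15 K and T_H = 338.05 K, so ΔT = 49.90 K.
COP_Carnot = T_H/ΔT = 338.05/49.90 = 6.775.
Ẇ_min = Q̇/COP_Carnot = 69.80/6.775 = 10.30 kW = 35150 Btu/h.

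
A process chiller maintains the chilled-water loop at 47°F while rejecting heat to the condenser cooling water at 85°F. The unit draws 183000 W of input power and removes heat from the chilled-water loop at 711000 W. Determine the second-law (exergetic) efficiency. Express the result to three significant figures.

0.291

COP_actual = Q̇_C/Ẇ = 711000/183000 = 3.885.
In absolute terms T_C = 281.48 K and T_H = 302.59 K, so ΔT = 21.11 K.
COP_Carnot = T_C/ΔT = 281.48/21.11 = 13.33.
η_II = COP_actual/COP_Carnot = 3.885/13.33 = 0.2914.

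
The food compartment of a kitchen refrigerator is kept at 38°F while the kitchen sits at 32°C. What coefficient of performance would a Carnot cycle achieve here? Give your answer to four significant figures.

In absolute terms T_C = 276.48 K and T_H = 305.15 K, so ΔT = 28.67 K.
For a reversible cycle, COP_Carnot = T_C/ΔT = 276.48/28.67 = 9.645.

9.645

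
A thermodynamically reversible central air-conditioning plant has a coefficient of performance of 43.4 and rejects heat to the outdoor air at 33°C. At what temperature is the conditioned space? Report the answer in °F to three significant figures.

For a Carnot refrigerator COP_R = T_C/(T_H − T_C), so T_C = COP·T_H/(1 + COP).
With T_H = 306.15 K, T_C = 43.4 × 306.15/44.40 = 299.25 K.
Converting, 299.25 K = 78.99°F.

79.0 °F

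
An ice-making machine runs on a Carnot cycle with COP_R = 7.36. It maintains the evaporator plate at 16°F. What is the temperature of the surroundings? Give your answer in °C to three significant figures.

COP_R = T_C/(T_H − T_C) gives T_H − T_C = T_C/COP.
With T_C = 264.26 K, T_H = 264.26 × (1 + 1/7.36) = 300.17 K.
Converting, 300.17 K = 27.02°C.

27.0 °C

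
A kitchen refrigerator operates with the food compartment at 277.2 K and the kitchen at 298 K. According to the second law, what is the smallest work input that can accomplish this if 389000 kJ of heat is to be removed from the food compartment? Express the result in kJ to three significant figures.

The reservoir spacing is ΔT = 298 − 277.2 = 20.80 K.
The reversible limit is COP_R = T_C/ΔT = 13.33, so W_min = Q_C/COP = Q_C·ΔT/T_C.
W_min = 389000 × 20.80/277.20 = 29190 kJ.

29200 kJ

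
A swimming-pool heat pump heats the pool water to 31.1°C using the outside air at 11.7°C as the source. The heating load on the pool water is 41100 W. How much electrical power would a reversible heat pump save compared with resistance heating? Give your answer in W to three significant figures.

38500 W

In absolute terms T_C = 284.85 K and T_H = 304.25 K, so ΔT = 19.40 K.
COP_Carnot = T_H/ΔT = 304.25/19.40 = 15.68.
Resistance heating needs Ẇ_res = Q̇_H = 41100 W; the reversible heat pump needs only Ẇ_hp = Q̇_H/COP = 2621 W.
Saving = 41100 − 2621 = 38480 W.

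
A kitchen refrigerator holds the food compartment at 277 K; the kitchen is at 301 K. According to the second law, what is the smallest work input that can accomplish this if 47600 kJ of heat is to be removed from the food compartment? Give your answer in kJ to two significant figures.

The reservoir spacing is ΔT = 301 − 277 = 24.00 K.
The reversible limit is COP_R = T_C/ΔT = 11.54, so W_min = Q_C/COP = Q_C·ΔT/T_C.
W_min = 47600 × 24.00/277.00 = 4124 kJ.

4100 kJ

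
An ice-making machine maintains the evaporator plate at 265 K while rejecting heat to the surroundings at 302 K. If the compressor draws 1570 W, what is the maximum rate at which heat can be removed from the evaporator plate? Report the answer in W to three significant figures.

11200 W

The reservoir spacing is ΔT = 302 − 265 = 37.00 K.
COP_Carnot = T_C/ΔT = 265.00/37.00 = 7.162.
Q̇_max = COP_Carnot × Ẇ = 7.162 × 1570 W = 11240 W.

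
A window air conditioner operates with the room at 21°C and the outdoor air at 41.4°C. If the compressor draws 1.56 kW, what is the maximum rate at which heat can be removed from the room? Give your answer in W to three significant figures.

22500 W

In absolute terms T_C = 294.15 K and T_H = 314.55 K, so ΔT = 20.40 K.
COP_Carnot = T_C/ΔT = 294.15/20.40 = 14.42.
Q̇_max = COP_Carnot × Ẇ = 14.42 × 1.560 kW = 22.49 kW = 22490 W.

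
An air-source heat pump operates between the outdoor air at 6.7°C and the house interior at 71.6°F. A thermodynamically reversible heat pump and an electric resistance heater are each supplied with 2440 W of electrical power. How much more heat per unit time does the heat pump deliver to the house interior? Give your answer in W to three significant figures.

44600 W

In absolute terms T_C = 279.85 K and T_H = 295.15 K, so ΔT = 15.30 K.
COP_Carnot = T_H/ΔT = 295.15/15.30 = 19.29.
The heat pump delivers Q̇_H = COP × Ẇ = 47070 W; the resistance heater delivers Ẇ = 2440 W.
Extra = (COP − 1)·Ẇ = 44630 W.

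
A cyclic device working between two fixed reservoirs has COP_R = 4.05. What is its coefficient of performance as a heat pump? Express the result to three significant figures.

The first law on one cycle gives Q_H = Q_C + W, so Q_H/W = Q_C/W + 1.
COP_HP = COP_R + 1 = 4.05 + 1 = 5.05.

5.05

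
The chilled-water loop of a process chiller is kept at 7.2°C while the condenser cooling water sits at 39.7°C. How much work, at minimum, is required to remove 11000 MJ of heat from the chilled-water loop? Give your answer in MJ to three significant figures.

In absolute terms T_C = 280.35 K and T_H = 312.85 K, so ΔT = 32.50 K.
The reversible limit is COP_R = T_C/ΔT = 8.626, so W_min = Q_C/COP = Q_C·ΔT/T_C.
W_min = 11000 × 32.50/280.35 = 1275 MJ.

1280 MJ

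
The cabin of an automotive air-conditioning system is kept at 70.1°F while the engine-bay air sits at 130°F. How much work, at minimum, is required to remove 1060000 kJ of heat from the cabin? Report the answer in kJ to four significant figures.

119900 kJ

In absolute terms T_C = 294.32 K and T_H = 327.59 K, so ΔT = 33.28 K.
The reversible limit is COP_R = T_C/ΔT = 8.844, so W_min = Q_C/COP = Q_C·ΔT/T_C.
W_min = 1060000 × 33.28/294.32 = 119900 kJ.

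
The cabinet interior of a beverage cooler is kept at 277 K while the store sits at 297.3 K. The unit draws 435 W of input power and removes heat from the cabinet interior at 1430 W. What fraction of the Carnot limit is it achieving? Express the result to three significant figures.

0.241

COP_actual = Q̇_C/Ẇ = 1430/435.0 = 3.287.
The reservoir spacing is ΔT = 297.3 − 277 = 20.30 K.
COP_Carnot = T_C/ΔT = 277.00/20.30 = 13.65.
η_II = COP_actual/COP_Carnot = 3.287/13.65 = 0.2409.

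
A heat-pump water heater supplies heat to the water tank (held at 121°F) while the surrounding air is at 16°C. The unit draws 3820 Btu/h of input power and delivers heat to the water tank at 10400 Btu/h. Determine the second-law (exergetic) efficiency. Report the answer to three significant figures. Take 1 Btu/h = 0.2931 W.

COP_actual = Q̇_H/Ẇ = 10400/3820 = 2.723.
In absolute terms T_C = 289.15 K and T_H = 322.59 K, so ΔT = 33.44 K.
COP_Carnot = T_H/ΔT = 322.59/33.44 = 9.646.
η_II = COP_actual/COP_Carnot = 2.723/9.646 = 0.2823.

0.282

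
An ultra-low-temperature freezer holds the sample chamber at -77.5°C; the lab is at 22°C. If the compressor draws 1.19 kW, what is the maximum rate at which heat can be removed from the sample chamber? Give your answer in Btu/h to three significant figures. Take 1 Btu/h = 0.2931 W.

In absolute terms T_C = 195.65 K and T_H = 295.15 K, so ΔT = 99.50 K.
COP_Carnot = T_C/ΔT = 195.65/99.50 = 1.966.
Q̇_max = COP_Carnot × Ẇ = 1.966 × 1.190 kW = 2.340 kW = 7983 Btu/h.

7980 Btu/h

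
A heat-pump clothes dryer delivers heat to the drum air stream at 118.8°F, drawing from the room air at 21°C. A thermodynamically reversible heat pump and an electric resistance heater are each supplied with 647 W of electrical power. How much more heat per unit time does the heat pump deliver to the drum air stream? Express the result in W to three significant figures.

6990 W

In absolute terms T_C = 294.15 K and T_H = 321.37 K, so ΔT = 27.22 K.
COP_Carnot = T_H/ΔT = 321.37/27.22 = 11.81.
The heat pump delivers Q̇_H = COP × Ẇ = 7638 W; the resistance heater delivers Ẇ = 647.0 W.
Extra = (COP − 1)·Ẇ = 6991 W.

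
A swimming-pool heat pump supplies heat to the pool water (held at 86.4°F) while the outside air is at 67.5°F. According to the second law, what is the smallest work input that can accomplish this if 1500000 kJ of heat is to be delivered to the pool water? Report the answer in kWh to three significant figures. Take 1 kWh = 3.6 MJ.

14.4 kWh

In absolute terms T_C = 292.87 K and T_H = 303.37 K, so ΔT = 10.50 K.
The reversible limit is COP_HP = T_H/ΔT = 28.89, so W_min = Q_H/COP = Q_H·ΔT/T_H.
W_min = 1500000 × 10.50/303.37 = 51920 kJ = 14.42 kWh.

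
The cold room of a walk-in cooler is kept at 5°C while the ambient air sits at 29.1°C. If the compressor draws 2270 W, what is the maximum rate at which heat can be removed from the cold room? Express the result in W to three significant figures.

26200 W

In absolute terms T_C = 278.15 K and T_H = 302.25 K, so ΔT = 24.10 K.
COP_Carnot = T_C/ΔT = 278.15/24.10 = 11.54.
Q̇_max = COP_Carnot × Ẇ = 11.54 × 2270 W = 26200 W.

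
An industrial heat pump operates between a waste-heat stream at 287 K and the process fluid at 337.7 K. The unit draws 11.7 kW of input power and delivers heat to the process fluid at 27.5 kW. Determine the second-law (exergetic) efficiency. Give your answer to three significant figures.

COP_actual = Q̇_H/Ẇ = 27.50/11.70 = 2.350.
The reservoir spacing is ΔT = 337.7 − 287 = 50.70 K.
COP_Carnot = T_H/ΔT = 337.70/50.70 = 6.661.
η_II = COP_actual/COP_Carnot = 2.350/6.661 = 0.3529.

0.353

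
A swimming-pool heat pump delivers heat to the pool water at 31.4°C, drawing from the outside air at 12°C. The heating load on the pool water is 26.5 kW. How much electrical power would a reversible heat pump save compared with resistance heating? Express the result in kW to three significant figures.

24.8 kW

In absolute terms T_C = 285.15 K and T_H = 304.55 K, so ΔT = 19.40 K.
COP_Carnot = T_H/ΔT = 304.55/19.40 = 15.70.
Resistance heating needs Ẇ_res = Q̇_H = 26.50 kW; the reversible heat pump needs only Ẇ_hp = Q̇_H/COP = 1.688 kW.
Saving = 26.50 − 1.688 = 24.81 kW.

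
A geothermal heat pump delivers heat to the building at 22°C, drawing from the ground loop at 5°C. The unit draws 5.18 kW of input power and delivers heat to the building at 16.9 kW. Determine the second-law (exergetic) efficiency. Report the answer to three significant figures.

0.188

COP_actual = Q̇_H/Ẇ = 16.90/5.180 = 3.263.
In absolute terms T_C = 278.15 K and T_H = 295.15 K, so ΔT = 17.00 K.
COP_Carnot = T_H/ΔT = 295.15/17.00 = 17.36.
η_II = COP_actual/COP_Carnot = 3.263/17.36 = 0.1879.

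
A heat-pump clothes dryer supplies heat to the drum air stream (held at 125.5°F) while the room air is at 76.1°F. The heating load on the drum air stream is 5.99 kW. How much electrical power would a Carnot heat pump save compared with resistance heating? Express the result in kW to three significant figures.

In absolute terms T_C = 297.65 K and T_H = 325.09 K, so ΔT = 27.44 K.
COP_Carnot = T_H/ΔT = 325.09/27.44 = 11.85.
Resistance heating needs Ẇ_res = Q̇_H = 5.990 kW; the reversible heat pump needs only Ẇ_hp = Q̇_H/COP = 0.5057 kW.
Saving = 5.990 − 0.5057 = 5.484 kW.

5.48 kW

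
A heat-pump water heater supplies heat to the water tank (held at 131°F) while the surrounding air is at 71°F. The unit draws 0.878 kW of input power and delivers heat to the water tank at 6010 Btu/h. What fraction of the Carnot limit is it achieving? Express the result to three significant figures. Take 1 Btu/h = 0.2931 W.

0.204

Converting, Q̇_H = 6010 Btu/h = 1.762 kW, so COP_actual = Q̇_H/Ẇ = 1.762/0.8780 = 2.006.
In absolute terms T_C = 294.82 K and T_H = 328.15 K, so ΔT = 33.33 K.
COP_Carnot = T_H/ΔT = 328.15/33.33 = 9.845.
η_II = COP_actual/COP_Carnot = 2.006/9.845 = 0.2038.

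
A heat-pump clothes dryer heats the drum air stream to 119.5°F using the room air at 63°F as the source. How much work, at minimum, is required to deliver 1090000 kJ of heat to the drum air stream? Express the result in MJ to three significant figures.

106 MJ

In absolute terms T_C = 290.37 K and T_H = 321.76 K, so ΔT = 31.39 K.
The reversible limit is COP_HP = T_H/ΔT = 10.25, so W_min = Q_H/COP = Q_H·ΔT/T_H.
W_min = 1090000 × 31.39/321.76 = 106300 kJ = 106.3 MJ.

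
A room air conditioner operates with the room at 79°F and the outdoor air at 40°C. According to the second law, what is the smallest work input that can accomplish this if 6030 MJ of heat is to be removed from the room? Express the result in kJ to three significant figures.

In absolute terms T_C = 299.26 K and T_H = 313.15 K, so ΔT = 13.89 K.
The reversible limit is COP_R = T_C/ΔT = 21.55, so W_min = Q_C/COP = Q_C·ΔT/T_C.
W_min = 6030 × 13.89/299.26 = 279.9 MJ = 279900 kJ.

280000 kJ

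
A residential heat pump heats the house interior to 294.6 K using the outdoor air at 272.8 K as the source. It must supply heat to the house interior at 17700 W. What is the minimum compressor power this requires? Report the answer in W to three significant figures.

The reservoir spacing is ΔT = 294.6 − 272.8 = 21.80 K.
COP_Carnot = T_H/ΔT = 294.60/21.80 = 13.51.
Ẇ_min = Q̇/COP_Carnot = 17700/13.51 = 1310 W.

1310 W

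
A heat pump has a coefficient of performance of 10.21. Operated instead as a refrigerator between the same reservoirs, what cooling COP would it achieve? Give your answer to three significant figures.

Since Q_H = Q_C + W for any cycle, COP_R = Q_C/W = Q_H/W − 1.
COP_R = 10.21 − 1 = 9.21.

9.21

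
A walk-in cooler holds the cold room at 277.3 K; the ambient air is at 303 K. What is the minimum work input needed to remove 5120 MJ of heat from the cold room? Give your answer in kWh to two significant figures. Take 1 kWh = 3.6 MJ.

130 kWh

The reservoir spacing is ΔT = 303 − 277.3 = 25.70 K.
The reversible limit is COP_R = T_C/ΔT = 10.79, so W_min = Q_C/COP = Q_C·ΔT/T_C.
W_min = 5120 × 25.70/277.30 = 474.5 MJ = 131.8 kWh.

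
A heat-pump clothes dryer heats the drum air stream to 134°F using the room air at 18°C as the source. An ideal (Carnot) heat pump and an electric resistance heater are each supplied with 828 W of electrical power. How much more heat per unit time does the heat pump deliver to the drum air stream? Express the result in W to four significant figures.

In absolute terms T_C = 291.15 K and T_H = 329.82 K, so ΔT = 38.67 K.
COP_Carnot = T_H/ΔT = 329.82/38.67 = 8.530.
The heat pump delivers Q̇_H = COP × Ẇ = 7063 W; the resistance heater delivers Ẇ = 828.0 W.
Extra = (COP − 1)·Ẇ = 6235 W.

6235 W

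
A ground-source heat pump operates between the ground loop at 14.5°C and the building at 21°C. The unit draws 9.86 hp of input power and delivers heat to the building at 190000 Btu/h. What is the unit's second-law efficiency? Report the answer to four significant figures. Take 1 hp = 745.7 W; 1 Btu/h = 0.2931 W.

0.1674

Converting, Q̇_H = 190000 Btu/h = 74.68 hp, so COP_actual = Q̇_H/Ẇ = 74.68/9.860 = 7.574.
In absolute terms T_C = 287.65 K and T_H = 294.15 K, so ΔT = 6.500 K.
COP_Carnot = T_H/ΔT = 294.15/6.500 = 45.25.
η_II = COP_actual/COP_Carnot = 7.574/45.25 = 0.1674.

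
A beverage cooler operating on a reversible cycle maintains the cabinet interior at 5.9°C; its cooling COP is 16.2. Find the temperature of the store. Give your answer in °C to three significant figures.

COP_R = T_C/(T_H − T_C) gives T_H − T_C = T_C/COP.
With T_C = 279.05 K, T_H = 279.05 × (1 + 1/16.2) = 296.28 K.
Converting, 296.28 K = 23.13°C.

23.1 °C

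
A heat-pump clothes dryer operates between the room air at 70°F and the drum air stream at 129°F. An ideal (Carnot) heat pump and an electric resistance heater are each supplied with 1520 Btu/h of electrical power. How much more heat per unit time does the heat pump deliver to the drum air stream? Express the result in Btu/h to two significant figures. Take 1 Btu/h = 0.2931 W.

14000 Btu/h

In absolute terms T_C = 294.26 K and T_H = 327.04 K, so ΔT = 32.78 K.
COP_Carnot = T_H/ΔT = 327.04/32.78 = 9.977.
The heat pump delivers Q̇_H = COP × Ẇ = 15170 Btu/h; the resistance heater delivers Ẇ = 1520 Btu/h.
Extra = (COP − 1)·Ẇ = 13650 Btu/h.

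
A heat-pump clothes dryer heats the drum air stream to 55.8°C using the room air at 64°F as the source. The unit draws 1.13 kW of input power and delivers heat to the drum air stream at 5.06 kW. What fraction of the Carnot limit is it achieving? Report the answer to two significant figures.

0.52

COP_actual = Q̇_H/Ẇ = 5.060/1.130 = 4.478.
In absolute terms T_C = 290.93 K and T_H = 328.95 K, so ΔT = 38.02 K.
COP_Carnot = T_H/ΔT = 328.95/38.02 = 8.652.
η_II = COP_actual/COP_Carnot = 4.478/8.652 = 0.5176.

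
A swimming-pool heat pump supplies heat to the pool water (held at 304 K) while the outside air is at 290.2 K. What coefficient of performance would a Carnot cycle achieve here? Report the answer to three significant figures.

22.0

The reservoir spacing is ΔT = 304 − 290.2 = 13.80 K.
For a reversible cycle, COP_Carnot = T_H/ΔT = 304.00/13.80 = 22.03.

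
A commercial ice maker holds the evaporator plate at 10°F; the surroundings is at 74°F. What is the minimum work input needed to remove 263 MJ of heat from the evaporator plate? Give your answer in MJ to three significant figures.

35.8 MJ

In absolute terms T_C = 260.93 K and T_H = 296.48 K, so ΔT = 35.56 K.
The reversible limit is COP_R = T_C/ΔT = 7.339, so W_min = Q_C/COP = Q_C·ΔT/T_C.
W_min = 263.0 × 35.56/260.93 = 35.84 MJ.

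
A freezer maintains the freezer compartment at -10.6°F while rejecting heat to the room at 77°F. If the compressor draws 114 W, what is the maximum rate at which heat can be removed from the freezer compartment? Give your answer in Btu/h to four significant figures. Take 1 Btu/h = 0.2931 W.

1994 Btu/h

In absolute terms T_C = 249.48 K and T_H = 298.15 K, so ΔT = 48.67 K.
COP_Carnot = T_C/ΔT = 249.48/48.67 = 5.126.
Q̇_max = COP_Carnot × Ẇ = 5.126 × 114.0 W = 584.4 W = 1994 Btu/h.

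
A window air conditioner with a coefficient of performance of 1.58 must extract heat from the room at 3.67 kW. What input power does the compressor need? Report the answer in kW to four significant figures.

2.323 kW

Ẇ = Q̇_C/COP = 3.670/1.58 = 2.323 kW.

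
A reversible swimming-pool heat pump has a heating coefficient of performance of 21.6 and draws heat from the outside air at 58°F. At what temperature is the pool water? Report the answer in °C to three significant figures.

COP_HP = T_H/(T_H − T_C) rearranges to T_H = COP·T_C/(COP − 1).
With T_C = 287.59 K, T_H = 21.6 × 287.59/20.60 = 301.56 K.
Converting, 301.56 K = 28.41°C.

28.4 °C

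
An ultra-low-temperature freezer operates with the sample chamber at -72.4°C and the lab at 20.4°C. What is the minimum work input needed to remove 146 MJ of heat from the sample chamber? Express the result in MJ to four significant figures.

67.49 MJ

In absolute terms T_C = 200.75 K and T_H = 293.55 K, so ΔT = 92.80 K.
The reversible limit is COP_R = T_C/ΔT = 2.163, so W_min = Q_C/COP = Q_C·ΔT/T_C.
W_min = 146.0 × 92.80/200.75 = 67.49 MJ.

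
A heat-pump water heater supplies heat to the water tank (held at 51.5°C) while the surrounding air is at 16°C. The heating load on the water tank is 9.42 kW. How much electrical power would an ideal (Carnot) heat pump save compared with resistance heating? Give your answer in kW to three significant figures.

In absolute terms T_C = 289.15 K and T_H = 324.65 K, so ΔT = 35.50 K.
COP_Carnot = T_H/ΔT = 324.65/35.50 = 9.145.
Resistance heating needs Ẇ_res = Q̇_H = 9.420 kW; the reversible heat pump needs only Ẇ_hp = Q̇_H/COP = 1.030 kW.
Saving = 9.420 − 1.030 = 8.390 kW.

8.39 kW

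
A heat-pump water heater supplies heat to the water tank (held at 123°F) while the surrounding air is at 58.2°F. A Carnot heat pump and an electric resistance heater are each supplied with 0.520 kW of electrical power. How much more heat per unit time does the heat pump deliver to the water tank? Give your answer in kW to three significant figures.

4.16 kW

In absolute terms T_C = 287.71 K and T_H = 323.71 K, so ΔT = 36.00 K.
COP_Carnot = T_H/ΔT = 323.71/36.00 = 8.992.
The heat pump delivers Q̇_H = COP × Ẇ = 4.676 kW; the resistance heater delivers Ẇ = 0.5200 kW.
Extra = (COP − 1)·Ẇ = 4.156 kW.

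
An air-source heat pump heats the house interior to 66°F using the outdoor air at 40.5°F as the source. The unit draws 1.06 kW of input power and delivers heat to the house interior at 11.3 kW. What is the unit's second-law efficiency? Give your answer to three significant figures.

COP_actual = Q̇_H/Ẇ = 11.30/1.060 = 10.66.
In absolute terms T_C = 277.87 K and T_H = 292.04 K, so ΔT = 14.17 K.
COP_Carnot = T_H/ΔT = 292.04/14.17 = 20.61.
η_II = COP_actual/COP_Carnot = 10.66/20.61 = 0.5171.

0.517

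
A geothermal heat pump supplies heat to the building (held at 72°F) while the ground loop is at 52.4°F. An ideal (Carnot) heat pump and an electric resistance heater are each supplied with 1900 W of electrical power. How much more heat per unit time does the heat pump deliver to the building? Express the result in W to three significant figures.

In absolute terms T_C = 284.48 K and T_H = 295.37 K, so ΔT = 10.89 K.
COP_Carnot = T_H/ΔT = 295.37/10.89 = 27.13.
The heat pump delivers Q̇_H = COP × Ẇ = 51540 W; the resistance heater delivers Ẇ = 1900 W.
Extra = (COP − 1)·Ẇ = 49640 W.

49600 W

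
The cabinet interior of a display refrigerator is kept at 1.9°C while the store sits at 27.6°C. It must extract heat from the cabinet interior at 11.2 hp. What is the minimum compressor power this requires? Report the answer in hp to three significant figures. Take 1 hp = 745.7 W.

In absolute terms T_C = 275.05 K and T_H = 300.75 K, so ΔT = 25.70 K.
COP_Carnot = T_C/ΔT = 275.05/25.70 = 10.70.
Ẇ_min = Q̇/COP_Carnot = 11.20/10.70 = 1.047 hp.

1.05 hp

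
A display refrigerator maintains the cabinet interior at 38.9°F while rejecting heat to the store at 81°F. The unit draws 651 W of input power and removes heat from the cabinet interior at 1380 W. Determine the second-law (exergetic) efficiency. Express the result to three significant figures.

COP_actual = Q̇_C/Ẇ = 1380/651.0 = 2.120.
In absolute terms T_C = 276.98 K and T_H = 300.37 K, so ΔT = 23.39 K.
COP_Carnot = T_C/ΔT = 276.98/23.39 = 11.84.
η_II = COP_actual/COP_Carnot = 2.120/11.84 = 0.1790.

0.179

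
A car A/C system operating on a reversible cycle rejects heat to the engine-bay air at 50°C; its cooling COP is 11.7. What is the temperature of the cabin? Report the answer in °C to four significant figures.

24.56 °C

For a Carnot refrigerator COP_R = T_C/(T_H − T_C), so T_C = COP·T_H/(1 + COP).
With T_H = 323.15 K, T_C = 11.7 × 323.15/12.70 = 297.71 K.
Converting, 297.71 K = 24.56°C.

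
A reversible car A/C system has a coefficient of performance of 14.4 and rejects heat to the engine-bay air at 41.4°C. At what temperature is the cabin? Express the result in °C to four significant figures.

20.97 °C

For a Carnot refrigerator COP_R = T_C/(T_H − T_C), so T_C = COP·T_H/(1 + COP).
With T_H = 314.55 K, T_C = 14.4 × 314.55/15.40 = 294.12 K.
Converting, 294.12 K = 20.97°C.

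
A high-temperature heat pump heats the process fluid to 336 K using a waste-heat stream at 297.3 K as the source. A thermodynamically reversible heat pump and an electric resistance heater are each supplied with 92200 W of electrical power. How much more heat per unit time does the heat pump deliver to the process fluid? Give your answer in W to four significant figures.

708300 W

The reservoir spacing is ΔT = 336 − 297.3 = 38.70 K.
COP_Carnot = T_H/ΔT = 336.00/38.70 = 8.682.
The heat pump delivers Q̇_H = COP × Ẇ = 800500 W; the resistance heater delivers Ẇ = 92200 W.
Extra = (COP − 1)·Ẇ = 708300 W.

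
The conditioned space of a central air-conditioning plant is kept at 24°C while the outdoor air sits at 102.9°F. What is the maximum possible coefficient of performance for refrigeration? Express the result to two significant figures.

In absolute terms T_C = 297.15 K and T_H = 312.54 K, so ΔT = 15.39 K.
For a reversible cycle, COP_Carnot = T_C/ΔT = 297.15/15.39 = 19.31.

19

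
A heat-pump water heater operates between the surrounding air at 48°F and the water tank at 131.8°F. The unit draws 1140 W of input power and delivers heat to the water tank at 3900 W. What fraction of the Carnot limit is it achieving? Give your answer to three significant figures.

0.485

COP_actual = Q̇_H/Ẇ = 3900/1140 = 3.421.
In absolute terms T_C = 282.04 K and T_H = 328.59 K, so ΔT = 46.56 K.
COP_Carnot = T_H/ΔT = 328.59/46.56 = 7.058.
η_II = COP_actual/COP_Carnot = 3.421/7.058 = 0.4847.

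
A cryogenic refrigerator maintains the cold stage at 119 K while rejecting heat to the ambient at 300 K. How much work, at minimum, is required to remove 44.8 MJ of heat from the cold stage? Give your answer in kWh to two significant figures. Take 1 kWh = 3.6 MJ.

19 kWh

The reservoir spacing is ΔT = 300 − 119 = 181.0 K.
The reversible limit is COP_R = T_C/ΔT = 0.6575, so W_min = Q_C/COP = Q_C·ΔT/T_C.
W_min = 44.80 × 181.0/119.00 = 68.14 MJ = 18.93 kWh.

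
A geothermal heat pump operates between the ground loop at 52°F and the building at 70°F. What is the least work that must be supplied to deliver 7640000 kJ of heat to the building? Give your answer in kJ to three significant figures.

In absolute terms T_C = 284.26 K and T_H = 294.26 K, so ΔT = 10.00 K.
The reversible limit is COP_HP = T_H/ΔT = 29.43, so W_min = Q_H/COP = Q_H·ΔT/T_H.
W_min = 7640000 × 10.00/294.26 = 259600 kJ.

260000 kJ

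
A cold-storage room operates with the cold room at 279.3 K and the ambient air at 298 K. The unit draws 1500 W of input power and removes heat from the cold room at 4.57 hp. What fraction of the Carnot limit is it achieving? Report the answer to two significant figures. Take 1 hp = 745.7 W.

0.15

Converting, Q̇_C = 4.570 hp = 3408 W, so COP_actual = Q̇_C/Ẇ = 3408/1500 = 2.272.
The reservoir spacing is ΔT = 298 − 279.3 = 18.70 K.
COP_Carnot = T_C/ΔT = 279.30/18.70 = 14.94.
η_II = COP_actual/COP_Carnot = 2.272/14.94 = 0.1521.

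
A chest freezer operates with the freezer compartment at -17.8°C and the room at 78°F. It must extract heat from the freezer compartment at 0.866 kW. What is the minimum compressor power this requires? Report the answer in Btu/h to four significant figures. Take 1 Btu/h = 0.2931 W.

501.7 Btu/h

In absolute terms T_C = 255.35 K and T_H = 298.71 K, so ΔT = 43.36 K.
COP_Carnot = T_C/ΔT = 255.35/43.36 = 5.890.
Ẇ_min = Q̇/COP_Carnot = 0.8660/5.890 = 0.1470 kW = 501.7 Btu/h.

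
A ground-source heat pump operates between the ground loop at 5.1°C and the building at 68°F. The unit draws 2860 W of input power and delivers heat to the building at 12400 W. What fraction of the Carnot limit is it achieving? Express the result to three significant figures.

COP_actual = Q̇_H/Ẇ = 12400/2860 = 4.336.
In absolute terms T_C = 278.25 K and T_H = 293.15 K, so ΔT = 14.90 K.
COP_Carnot = T_H/ΔT = 293.15/14.90 = 19.67.
η_II = COP_actual/COP_Carnot = 4.336/19.67 = 0.2204.

0.220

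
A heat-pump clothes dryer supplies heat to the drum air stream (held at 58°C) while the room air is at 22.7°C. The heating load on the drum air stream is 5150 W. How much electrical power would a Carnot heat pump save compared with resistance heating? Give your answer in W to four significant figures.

4601 W

In absolute terms T_C = 295.85 K and T_H = 331.15 K, so ΔT = 35.30 K.
COP_Carnot = T_H/ΔT = 331.15/35.30 = 9.381.
Resistance heating needs Ẇ_res = Q̇_H = 5150 W; the reversible heat pump needs only Ẇ_hp = Q̇_H/COP = 549.0 W.
Saving = 5150 − 549.0 = 4601 W.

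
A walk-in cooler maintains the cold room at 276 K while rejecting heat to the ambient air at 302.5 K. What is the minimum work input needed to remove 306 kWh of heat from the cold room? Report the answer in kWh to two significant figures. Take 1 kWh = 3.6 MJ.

29 kWh

The reservoir spacing is ΔT = 302.5 − 276 = 26.50 K.
The reversible limit is COP_R = T_C/ΔT = 10.42, so W_min = Q_C/COP = Q_C·ΔT/T_C.
W_min = 306.0 × 26.50/276.00 = 29.38 kWh.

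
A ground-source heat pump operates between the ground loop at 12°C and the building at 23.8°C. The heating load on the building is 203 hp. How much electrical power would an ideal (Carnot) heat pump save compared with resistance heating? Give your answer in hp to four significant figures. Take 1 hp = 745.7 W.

194.9 hp

In absolute terms T_C = 285.15 K and T_H = 296.95 K, so ΔT = 11.80 K.
COP_Carnot = T_H/ΔT = 296.95/11.80 = 25.17.
Resistance heating needs Ẇ_res = Q̇_H = 203.0 hp; the reversible heat pump needs only Ẇ_hp = Q̇_H/COP = 8.067 hp.
Saving = 203.0 − 8.067 = 194.9 hp.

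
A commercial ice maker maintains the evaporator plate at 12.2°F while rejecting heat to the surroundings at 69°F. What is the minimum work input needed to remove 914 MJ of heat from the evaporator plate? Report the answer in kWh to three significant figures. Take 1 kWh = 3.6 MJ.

In absolute terms T_C = 262.15 K and T_H = 293.71 K, so ΔT = 31.56 K.
The reversible limit is COP_R = T_C/ΔT = 8.308, so W_min = Q_C/COP = Q_C·ΔT/T_C.
W_min = 914.0 × 31.56/262.15 = 110.0 MJ = 30.56 kWh.

30.6 kWh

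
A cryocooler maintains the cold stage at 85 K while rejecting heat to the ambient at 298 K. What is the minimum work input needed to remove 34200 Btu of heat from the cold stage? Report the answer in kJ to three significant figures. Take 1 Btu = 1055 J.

The reservoir spacing is ΔT = 298 − 85 = 213.0 K.
The reversible limit is COP_R = T_C/ΔT = 0.3991, so W_min = Q_C/COP = Q_C·ΔT/T_C.
W_min = 34200 × 213.0/85.00 = 85700 Btu = 90410 kJ.

90400 kJ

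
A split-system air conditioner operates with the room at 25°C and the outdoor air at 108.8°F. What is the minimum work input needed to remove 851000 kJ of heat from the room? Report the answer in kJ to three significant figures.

In absolute terms T_C = 298.15 K and T_H = 315.82 K, so ΔT = 17.67 K.
The reversible limit is COP_R = T_C/ΔT = 16.88, so W_min = Q_C/COP = Q_C·ΔT/T_C.
W_min = 851000 × 17.67/298.15 = 50430 kJ.

50400 kJ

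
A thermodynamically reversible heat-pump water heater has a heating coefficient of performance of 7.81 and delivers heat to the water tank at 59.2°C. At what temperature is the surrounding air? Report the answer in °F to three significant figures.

62.0 °F

COP_HP = T_H/(T_H − T_C) gives T_H − T_C = T_H/COP.
With T_H = 332.35 K, T_C = 332.35 × (1 − 1/7.81) = 289.80 K.
Converting, 289.80 K = 61.96°F.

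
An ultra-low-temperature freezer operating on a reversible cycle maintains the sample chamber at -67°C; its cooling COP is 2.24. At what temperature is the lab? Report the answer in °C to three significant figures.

25.0 °C

COP_R = T_C/(T_H − T_C) gives T_H − T_C = T_C/COP.
With T_C = 206.15 K, T_H = 206.15 × (1 + 1/2.24) = 298.18 K.
Converting, 298.18 K = 25.03°C.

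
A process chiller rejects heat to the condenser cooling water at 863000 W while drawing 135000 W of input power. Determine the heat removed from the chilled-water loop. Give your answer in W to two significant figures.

730000 W

For a cyclic device the first law requires Q̇_H = Q̇_C + Ẇ.
Q̇_C = Q̇_H − Ẇ = 728000 W.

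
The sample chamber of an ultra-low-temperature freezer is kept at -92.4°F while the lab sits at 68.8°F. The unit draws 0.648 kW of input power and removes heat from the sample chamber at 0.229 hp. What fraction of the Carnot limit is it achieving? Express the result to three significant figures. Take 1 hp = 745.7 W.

0.116

Converting, Q̇_C = 0.2290 hp = 0.1708 kW, so COP_actual = Q̇_C/Ẇ = 0.1708/0.6480 = 0.2635.
In absolute terms T_C = 204.04 K and T_H = 293.59 K, so ΔT = 89.56 K.
COP_Carnot = T_C/ΔT = 204.04/89.56 = 2.278.
η_II = COP_actual/COP_Carnot = 0.2635/2.278 = 0.1157.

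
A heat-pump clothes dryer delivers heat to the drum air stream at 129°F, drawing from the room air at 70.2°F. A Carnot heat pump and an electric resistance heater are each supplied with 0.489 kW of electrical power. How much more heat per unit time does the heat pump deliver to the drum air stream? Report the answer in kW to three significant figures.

In absolute terms T_C = 294.37 K and T_H = 327.04 K, so ΔT = 32.67 K.
COP_Carnot = T_H/ΔT = 327.04/32.67 = 10.01.
The heat pump delivers Q̇_H = COP × Ẇ = 4.896 kW; the resistance heater delivers Ẇ = 0.4890 kW.
Extra = (COP − 1)·Ẇ = 4.407 kW.

4.41 kW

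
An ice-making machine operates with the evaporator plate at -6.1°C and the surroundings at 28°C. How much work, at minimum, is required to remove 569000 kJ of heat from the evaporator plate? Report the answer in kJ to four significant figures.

72660 kJ

In absolute terms T_C = 267.05 K and T_H = 301.15 K, so ΔT = 34.10 K.
The reversible limit is COP_R = T_C/ΔT = 7.831, so W_min = Q_C/COP = Q_C·ΔT/T_C.
W_min = 569000 × 34.10/267.05 = 72660 kJ.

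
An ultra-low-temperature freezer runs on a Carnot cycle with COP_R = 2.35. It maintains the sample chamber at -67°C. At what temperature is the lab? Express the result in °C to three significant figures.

COP_R = T_C/(T_H − T_C) gives T_H − T_C = T_C/COP.
With T_C = 206.15 K, T_H = 206.15 × (1 + 1/2.35) = 293.87 K.
Converting, 293.87 K = 20.72°C.

20.7 °C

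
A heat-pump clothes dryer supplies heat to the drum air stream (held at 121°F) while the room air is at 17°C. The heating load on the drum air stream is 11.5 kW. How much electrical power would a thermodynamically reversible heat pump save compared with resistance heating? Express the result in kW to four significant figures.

In absolute terms T_C = 290.15 K and T_H = 322.59 K, so ΔT = 32.44 K.
COP_Carnot = T_H/ΔT = 322.59/32.44 = 9.943.
Resistance heating needs Ẇ_res = Q̇_H = 11.50 kW; the reversible heat pump needs only Ẇ_hp = Q̇_H/COP = 1.157 kW.
Saving = 11.50 − 1.157 = 10.34 kW.

10.34 kW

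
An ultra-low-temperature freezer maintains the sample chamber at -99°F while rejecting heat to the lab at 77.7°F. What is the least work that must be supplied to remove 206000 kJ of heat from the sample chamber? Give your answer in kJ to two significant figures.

100000 kJ

In absolute terms T_C = 200.37 K and T_H = 298.54 K, so ΔT = 98.17 K.
The reversible limit is COP_R = T_C/ΔT = 2.041, so W_min = Q_C/COP = Q_C·ΔT/T_C.
W_min = 206000 × 98.17/200.37 = 100900 kJ.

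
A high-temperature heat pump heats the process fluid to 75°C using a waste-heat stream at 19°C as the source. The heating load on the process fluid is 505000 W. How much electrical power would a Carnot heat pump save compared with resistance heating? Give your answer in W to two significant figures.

In absolute terms T_C = 292.15 K and T_H = 348.15 K, so ΔT = 56.00 K.
COP_Carnot = T_H/ΔT = 348.15/56.00 = 6.217.
Resistance heating needs Ẇ_res = Q̇_H = 505000 W; the reversible heat pump needs only Ẇ_hp = Q̇_H/COP = 81230 W.
Saving = 505000 − 81230 = 423800 W.

420000 W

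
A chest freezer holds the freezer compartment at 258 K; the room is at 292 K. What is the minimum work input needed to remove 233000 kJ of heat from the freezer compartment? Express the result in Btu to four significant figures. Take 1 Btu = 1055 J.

29100 Btu

The reservoir spacing is ΔT = 292 − 258 = 34.00 K.
The reversible limit is COP_R = T_C/ΔT = 7.588, so W_min = Q_C/COP = Q_C·ΔT/T_C.
W_min = 233000 × 34.00/258.00 = 30710 kJ = 29100 Btu.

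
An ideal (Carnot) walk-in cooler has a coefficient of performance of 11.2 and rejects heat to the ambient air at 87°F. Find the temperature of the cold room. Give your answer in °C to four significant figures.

5.662 °C

For a Carnot refrigerator COP_R = T_C/(T_H − T_C), so T_C = COP·T_H/(1 + COP).
With T_H = 303.71 K, T_C = 11.2 × 303.71/12.20 = 278.81 K.
Converting, 278.81 K = 5.66°C.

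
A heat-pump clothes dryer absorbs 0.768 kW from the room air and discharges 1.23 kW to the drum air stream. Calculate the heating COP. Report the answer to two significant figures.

The first law gives Q̇_H = Q̇_C + Ẇ, so the three rates are Q̇_C = 0.7680, Q̇_H = 1.230, Ẇ = 0.4620 kW.
COP_HP = Q̇_H/Ẇ = 1.230/0.4620 = 2.662.

2.7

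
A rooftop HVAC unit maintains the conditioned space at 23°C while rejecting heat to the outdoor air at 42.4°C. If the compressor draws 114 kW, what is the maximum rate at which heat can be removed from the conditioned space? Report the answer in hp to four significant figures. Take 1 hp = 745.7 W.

In absolute terms T_C = 296.15 K and T_H = 315.55 K, so ΔT = 19.40 K.
COP_Carnot = T_C/ΔT = 296.15/19.40 = 15.27.
Q̇_max = COP_Carnot × Ẇ = 15.27 × 114.0 kW = 1740 kW = 2334 hp.

2334 hp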